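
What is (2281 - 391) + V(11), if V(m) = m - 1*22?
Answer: 1879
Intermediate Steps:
V(m) = -22 + m (V(m) = m - 22 = -22 + m)
(2281 - 391) + V(11) = (2281 - 391) + (-22 + 11) = 1890 - 11 = 1879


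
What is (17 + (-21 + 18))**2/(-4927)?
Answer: -196/4927 ≈ -0.039781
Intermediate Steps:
(17 + (-21 + 18))**2/(-4927) = (17 - 3)**2*(-1/4927) = 14**2*(-1/4927) = 196*(-1/4927) = -196/4927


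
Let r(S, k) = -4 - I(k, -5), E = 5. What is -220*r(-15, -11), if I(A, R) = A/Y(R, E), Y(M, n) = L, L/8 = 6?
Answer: 9955/12 ≈ 829.58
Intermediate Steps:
L = 48 (L = 8*6 = 48)
Y(M, n) = 48
I(A, R) = A/48
r(S, k) = -4 - k/48
-220*r(-15, -11) = -220*(-4 - 1/48*(-11)) = -220*(-4 + 11/48) = -220*(-181/48) = 9955/12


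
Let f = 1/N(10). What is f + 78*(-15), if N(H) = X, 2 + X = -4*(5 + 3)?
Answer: -39781/34 ≈ -1170.0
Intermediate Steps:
X = -34 (X = -2 - 4*(5 + 3) = -2 - 4*8 = -2 - 32 = -34)
N(H) = -34
f = -1/34 (f = 1/(-34) = -1/34 ≈ -0.029412)
f + 78*(-15) = -1/34 + 78*(-15) = -1/34 - 1170 = -39781/34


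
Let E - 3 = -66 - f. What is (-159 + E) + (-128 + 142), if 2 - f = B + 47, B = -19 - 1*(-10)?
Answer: -172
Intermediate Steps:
B = -9 (B = -19 + 10 = -9)
f = -36 (f = 2 - (-9 + 47) = 2 - 1*38 = 2 - 38 = -36)
E = -27 (E = 3 + (-66 - 1*(-36)) = 3 + (-66 + 36) = 3 - 30 = -27)
(-159 + E) + (-128 + 142) = (-159 - 27) + (-128 + 142) = -186 + 14 = -172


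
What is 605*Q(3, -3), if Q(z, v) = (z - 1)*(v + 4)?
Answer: 1210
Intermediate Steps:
Q(z, v) = (-1 + z)*(4 + v)
605*Q(3, -3) = 605*(-4 - 1*(-3) + 4*3 - 3*3) = 605*(-4 + 3 + 12 - 9) = 605*2 = 1210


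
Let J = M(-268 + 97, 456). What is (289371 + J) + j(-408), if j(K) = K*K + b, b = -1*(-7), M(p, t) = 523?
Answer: 456365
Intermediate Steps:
J = 523
b = 7
j(K) = 7 + K² (j(K) = K*K + 7 = K² + 7 = 7 + K²)
(289371 + J) + j(-408) = (289371 + 523) + (7 + (-408)²) = 289894 + (7 + 166464) = 289894 + 166471 = 456365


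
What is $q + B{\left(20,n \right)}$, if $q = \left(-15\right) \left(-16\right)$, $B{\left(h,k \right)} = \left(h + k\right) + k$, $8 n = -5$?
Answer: $\frac{1035}{4} \approx 258.75$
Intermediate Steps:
$n = - \frac{5}{8}$ ($n = \frac{1}{8} \left(-5\right) = - \frac{5}{8} \approx -0.625$)
$B{\left(h,k \right)} = h + 2 k$
$q = 240$
$q + B{\left(20,n \right)} = 240 + \left(20 + 2 \left(- \frac{5}{8}\right)\right) = 240 + \left(20 - \frac{5}{4}\right) = 240 + \frac{75}{4} = \frac{1035}{4}$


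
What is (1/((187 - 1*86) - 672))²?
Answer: 1/326041 ≈ 3.0671e-6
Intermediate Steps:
(1/((187 - 1*86) - 672))² = (1/((187 - 86) - 672))² = (1/(101 - 672))² = (1/(-571))² = (-1/571)² = 1/326041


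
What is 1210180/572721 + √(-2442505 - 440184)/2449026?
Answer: 1210180/572721 + I*√2882689/2449026 ≈ 2.113 + 0.00069327*I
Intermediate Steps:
1210180/572721 + √(-2442505 - 440184)/2449026 = 1210180*(1/572721) + √(-2882689)*(1/2449026) = 1210180/572721 + (I*√2882689)*(1/2449026) = 1210180/572721 + I*√2882689/2449026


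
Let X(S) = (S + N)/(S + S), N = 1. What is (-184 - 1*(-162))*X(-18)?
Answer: -187/18 ≈ -10.389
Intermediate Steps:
X(S) = (1 + S)/(2*S) (X(S) = (S + 1)/(S + S) = (1 + S)/((2*S)) = (1 + S)*(1/(2*S)) = (1 + S)/(2*S))
(-184 - 1*(-162))*X(-18) = (-184 - 1*(-162))*((½)*(1 - 18)/(-18)) = (-184 + 162)*((½)*(-1/18)*(-17)) = -22*17/36 = -187/18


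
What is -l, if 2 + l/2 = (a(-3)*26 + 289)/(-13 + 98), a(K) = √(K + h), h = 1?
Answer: -14/5 - 52*I*√2/85 ≈ -2.8 - 0.86517*I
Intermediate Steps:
a(K) = √(1 + K) (a(K) = √(K + 1) = √(1 + K))
l = 14/5 + 52*I*√2/85 (l = -4 + 2*((√(1 - 3)*26 + 289)/(-13 + 98)) = -4 + 2*((√(-2)*26 + 289)/85) = -4 + 2*(((I*√2)*26 + 289)*(1/85)) = -4 + 2*((26*I*√2 + 289)*(1/85)) = -4 + 2*((289 + 26*I*√2)*(1/85)) = -4 + 2*(17/5 + 26*I*√2/85) = -4 + (34/5 + 52*I*√2/85) = 14/5 + 52*I*√2/85 ≈ 2.8 + 0.86517*I)
-l = -(14/5 + 52*I*√2/85) = -14/5 - 52*I*√2/85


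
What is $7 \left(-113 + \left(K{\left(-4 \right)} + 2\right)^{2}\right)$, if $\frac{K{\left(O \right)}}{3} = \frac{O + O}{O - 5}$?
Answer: $- \frac{5747}{9} \approx -638.56$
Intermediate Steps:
$K{\left(O \right)} = \frac{6 O}{-5 + O}$ ($K{\left(O \right)} = 3 \frac{O + O}{O - 5} = 3 \frac{2 O}{-5 + O} = \frac{6 O}{-5 + O}$)
$7 \left(-113 + \left(K{\left(-4 \right)} + 2\right)^{2}\right) = 7 \left(-113 + \left(6 \left(-4\right) \frac{1}{-5 - 4} + 2\right)^{2}\right) = 7 \left(-113 + \left(6 \left(-4\right) \frac{1}{-9} + 2\right)^{2}\right) = 7 \left(-113 + \left(6 \left(-4\right) \left(- \frac{1}{9}\right) + 2\right)^{2}\right) = 7 \left(-113 + \left(\frac{8}{3} + 2\right)^{2}\right) = 7 \left(-113 + \left(\frac{14}{3}\right)^{2}\right) = 7 \left(-113 + \frac{196}{9}\right) = 7 \left(- \frac{821}{9}\right) = - \frac{5747}{9}$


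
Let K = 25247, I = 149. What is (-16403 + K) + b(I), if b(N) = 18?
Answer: 8862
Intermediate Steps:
(-16403 + K) + b(I) = (-16403 + 25247) + 18 = 8844 + 18 = 8862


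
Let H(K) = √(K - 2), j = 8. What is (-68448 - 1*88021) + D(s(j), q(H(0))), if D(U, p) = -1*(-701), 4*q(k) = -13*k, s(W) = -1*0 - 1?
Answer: -155768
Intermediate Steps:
s(W) = -1 (s(W) = 0 - 1 = -1)
H(K) = √(-2 + K)
q(k) = -13*k/4 (q(k) = (-13*k)/4 = -13*k/4)
D(U, p) = 701
(-68448 - 1*88021) + D(s(j), q(H(0))) = (-68448 - 1*88021) + 701 = (-68448 - 88021) + 701 = -156469 + 701 = -155768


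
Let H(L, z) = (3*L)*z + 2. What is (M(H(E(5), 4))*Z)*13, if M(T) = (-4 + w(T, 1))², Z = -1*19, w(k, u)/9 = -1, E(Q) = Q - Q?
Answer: -41743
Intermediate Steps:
E(Q) = 0
w(k, u) = -9 (w(k, u) = 9*(-1) = -9)
H(L, z) = 2 + 3*L*z (H(L, z) = 3*L*z + 2 = 2 + 3*L*z)
Z = -19
M(T) = 169 (M(T) = (-4 - 9)² = (-13)² = 169)
(M(H(E(5), 4))*Z)*13 = (169*(-19))*13 = -3211*13 = -41743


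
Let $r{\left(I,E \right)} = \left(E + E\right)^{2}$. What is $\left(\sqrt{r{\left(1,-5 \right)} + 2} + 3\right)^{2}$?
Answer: $\left(3 + \sqrt{102}\right)^{2} \approx 171.6$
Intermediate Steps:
$r{\left(I,E \right)} = 4 E^{2}$ ($r{\left(I,E \right)} = \left(2 E\right)^{2} = 4 E^{2}$)
$\left(\sqrt{r{\left(1,-5 \right)} + 2} + 3\right)^{2} = \left(\sqrt{4 \left(-5\right)^{2} + 2} + 3\right)^{2} = \left(\sqrt{4 \cdot 25 + 2} + 3\right)^{2} = \left(\sqrt{100 + 2} + 3\right)^{2} = \left(\sqrt{102} + 3\right)^{2} = \left(3 + \sqrt{102}\right)^{2}$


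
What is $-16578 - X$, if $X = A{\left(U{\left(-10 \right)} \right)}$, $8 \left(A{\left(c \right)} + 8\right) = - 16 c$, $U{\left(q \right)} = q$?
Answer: $-16590$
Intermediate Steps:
$A{\left(c \right)} = -8 - 2 c$ ($A{\left(c \right)} = -8 + \frac{\left(-16\right) c}{8} = -8 - 2 c$)
$X = 12$ ($X = -8 - -20 = -8 + 20 = 12$)
$-16578 - X = -16578 - 12 = -16590$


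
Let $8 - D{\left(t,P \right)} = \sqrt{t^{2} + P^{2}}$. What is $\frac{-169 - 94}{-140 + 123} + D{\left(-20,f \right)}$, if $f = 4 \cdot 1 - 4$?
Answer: $\frac{59}{17} \approx 3.4706$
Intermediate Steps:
$f = 0$ ($f = 4 - 4 = 0$)
$D{\left(t,P \right)} = 8 - \sqrt{P^{2} + t^{2}}$ ($D{\left(t,P \right)} = 8 - \sqrt{t^{2} + P^{2}} = 8 - \sqrt{P^{2} + t^{2}}$)
$\frac{-169 - 94}{-140 + 123} + D{\left(-20,f \right)} = \frac{-169 - 94}{-140 + 123} + \left(8 - \sqrt{0^{2} + \left(-20\right)^{2}}\right) = - \frac{263}{-17} + \left(8 - \sqrt{0 + 400}\right) = \left(-263\right) \left(- \frac{1}{17}\right) + \left(8 - \sqrt{400}\right) = \frac{263}{17} + \left(8 - 20\right) = \frac{263}{17} - 12 = \frac{59}{17}$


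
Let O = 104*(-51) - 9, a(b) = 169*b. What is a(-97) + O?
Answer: -21706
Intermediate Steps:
O = -5313 (O = -5304 - 9 = -5313)
a(-97) + O = 169*(-97) - 5313 = -16393 - 5313 = -21706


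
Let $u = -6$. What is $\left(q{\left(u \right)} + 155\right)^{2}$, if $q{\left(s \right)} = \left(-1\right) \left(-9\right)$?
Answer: $26896$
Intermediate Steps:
$q{\left(s \right)} = 9$
$\left(q{\left(u \right)} + 155\right)^{2} = \left(9 + 155\right)^{2} = 164^{2} = 26896$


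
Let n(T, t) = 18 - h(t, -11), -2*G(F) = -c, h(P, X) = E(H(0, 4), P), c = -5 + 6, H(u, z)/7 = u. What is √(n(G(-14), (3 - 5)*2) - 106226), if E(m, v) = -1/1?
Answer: I*√106207 ≈ 325.89*I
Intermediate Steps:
H(u, z) = 7*u
c = 1
E(m, v) = -1 (E(m, v) = -1*1 = -1)
h(P, X) = -1
G(F) = ½ (G(F) = -(-1)/2 = -½*(-1) = ½)
n(T, t) = 19 (n(T, t) = 18 - 1*(-1) = 18 + 1 = 19)
√(n(G(-14), (3 - 5)*2) - 106226) = √(19 - 106226) = √(-106207) = I*√106207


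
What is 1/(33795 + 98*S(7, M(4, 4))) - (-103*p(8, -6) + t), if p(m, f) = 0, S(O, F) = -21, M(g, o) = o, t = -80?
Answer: 2538961/31737 ≈ 80.000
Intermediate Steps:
1/(33795 + 98*S(7, M(4, 4))) - (-103*p(8, -6) + t) = 1/(33795 + 98*(-21)) - (-103*0 - 80) = 1/(33795 - 2058) - (0 - 80) = 1/31737 - 1*(-80) = 1/31737 + 80 = 2538961/31737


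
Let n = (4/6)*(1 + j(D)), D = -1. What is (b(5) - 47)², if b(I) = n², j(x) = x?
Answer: 2209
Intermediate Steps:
n = 0 (n = (4/6)*(1 - 1) = (4*(⅙))*0 = (⅔)*0 = 0)
b(I) = 0 (b(I) = 0² = 0)
(b(5) - 47)² = (0 - 47)² = (-47)² = 2209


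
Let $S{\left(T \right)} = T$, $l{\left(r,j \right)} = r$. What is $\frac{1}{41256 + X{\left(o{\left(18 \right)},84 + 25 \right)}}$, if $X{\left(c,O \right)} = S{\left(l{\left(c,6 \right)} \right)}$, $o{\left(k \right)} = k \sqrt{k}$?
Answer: $\frac{191}{7879869} - \frac{\sqrt{2}}{31519476} \approx 2.4194 \cdot 10^{-5}$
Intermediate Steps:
$o{\left(k \right)} = k^{\frac{3}{2}}$
$X{\left(c,O \right)} = c$
$\frac{1}{41256 + X{\left(o{\left(18 \right)},84 + 25 \right)}} = \frac{1}{41256 + 18^{\frac{3}{2}}} = \frac{1}{41256 + 54 \sqrt{2}}$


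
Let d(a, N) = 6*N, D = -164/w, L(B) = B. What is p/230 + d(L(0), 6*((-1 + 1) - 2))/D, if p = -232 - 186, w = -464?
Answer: -969049/4715 ≈ -205.52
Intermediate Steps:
D = 41/116 (D = -164/(-464) = -164*(-1/464) = 41/116 ≈ 0.35345)
p = -418
p/230 + d(L(0), 6*((-1 + 1) - 2))/D = -418/230 + (6*(6*((-1 + 1) - 2)))/(41/116) = -418*1/230 + (6*(6*(0 - 2)))*(116/41) = -209/115 + (6*(6*(-2)))*(116/41) = -209/115 + (6*(-12))*(116/41) = -209/115 - 72*116/41 = -209/115 - 8352/41 = -969049/4715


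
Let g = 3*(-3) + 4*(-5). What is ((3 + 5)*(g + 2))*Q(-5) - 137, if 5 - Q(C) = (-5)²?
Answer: 4183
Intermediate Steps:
g = -29 (g = -9 - 20 = -29)
Q(C) = -20 (Q(C) = 5 - 1*(-5)² = 5 - 1*25 = 5 - 25 = -20)
((3 + 5)*(g + 2))*Q(-5) - 137 = ((3 + 5)*(-29 + 2))*(-20) - 137 = (8*(-27))*(-20) - 137 = -216*(-20) - 137 = 4320 - 137 = 4183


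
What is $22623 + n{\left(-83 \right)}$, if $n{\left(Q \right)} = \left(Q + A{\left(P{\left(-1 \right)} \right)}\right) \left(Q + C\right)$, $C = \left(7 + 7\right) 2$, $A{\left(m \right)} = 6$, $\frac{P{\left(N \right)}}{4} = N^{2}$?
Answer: $26858$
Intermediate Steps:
$P{\left(N \right)} = 4 N^{2}$
$C = 28$ ($C = 14 \cdot 2 = 28$)
$n{\left(Q \right)} = \left(6 + Q\right) \left(28 + Q\right)$ ($n{\left(Q \right)} = \left(Q + 6\right) \left(Q + 28\right) = \left(6 + Q\right) \left(28 + Q\right)$)
$22623 + n{\left(-83 \right)} = 22623 + \left(168 + \left(-83\right)^{2} + 34 \left(-83\right)\right) = 22623 + \left(168 + 6889 - 2822\right) = 22623 + 4235 = 26858$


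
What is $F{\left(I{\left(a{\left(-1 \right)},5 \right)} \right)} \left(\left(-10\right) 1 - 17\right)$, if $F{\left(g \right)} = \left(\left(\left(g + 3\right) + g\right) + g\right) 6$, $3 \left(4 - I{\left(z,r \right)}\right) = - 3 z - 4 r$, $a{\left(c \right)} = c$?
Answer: $-5184$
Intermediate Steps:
$I{\left(z,r \right)} = 4 + z + \frac{4 r}{3}$ ($I{\left(z,r \right)} = 4 - \frac{- 3 z - 4 r}{3} = 4 - \frac{- 4 r - 3 z}{3} = 4 + \left(z + \frac{4 r}{3}\right) = 4 + z + \frac{4 r}{3}$)
$F{\left(g \right)} = 18 + 18 g$ ($F{\left(g \right)} = \left(\left(\left(3 + g\right) + g\right) + g\right) 6 = \left(\left(3 + 2 g\right) + g\right) 6 = \left(3 + 3 g\right) 6 = 18 + 18 g$)
$F{\left(I{\left(a{\left(-1 \right)},5 \right)} \right)} \left(\left(-10\right) 1 - 17\right) = \left(18 + 18 \left(4 - 1 + \frac{4}{3} \cdot 5\right)\right) \left(\left(-10\right) 1 - 17\right) = \left(18 + 18 \left(4 - 1 + \frac{20}{3}\right)\right) \left(-10 - 17\right) = \left(18 + 18 \cdot \frac{29}{3}\right) \left(-27\right) = \left(18 + 174\right) \left(-27\right) = 192 \left(-27\right) = -5184$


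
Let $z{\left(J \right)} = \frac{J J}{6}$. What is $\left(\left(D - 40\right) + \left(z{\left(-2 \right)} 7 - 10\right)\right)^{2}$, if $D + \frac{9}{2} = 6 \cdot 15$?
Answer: $\frac{58081}{36} \approx 1613.4$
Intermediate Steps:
$D = \frac{171}{2}$ ($D = - \frac{9}{2} + 6 \cdot 15 = - \frac{9}{2} + 90 = \frac{171}{2} \approx 85.5$)
$z{\left(J \right)} = \frac{J^{2}}{6}$ ($z{\left(J \right)} = J^{2} \cdot \frac{1}{6} = \frac{J^{2}}{6}$)
$\left(\left(D - 40\right) + \left(z{\left(-2 \right)} 7 - 10\right)\right)^{2} = \left(\left(\frac{171}{2} - 40\right) - \left(10 - \frac{\left(-2\right)^{2}}{6} \cdot 7\right)\right)^{2} = \left(\frac{91}{2} - \left(10 - \frac{1}{6} \cdot 4 \cdot 7\right)\right)^{2} = \left(\frac{91}{2} + \left(\frac{2}{3} \cdot 7 - 10\right)\right)^{2} = \left(\frac{91}{2} + \left(\frac{14}{3} - 10\right)\right)^{2} = \left(\frac{91}{2} - \frac{16}{3}\right)^{2} = \left(\frac{241}{6}\right)^{2} = \frac{58081}{36}$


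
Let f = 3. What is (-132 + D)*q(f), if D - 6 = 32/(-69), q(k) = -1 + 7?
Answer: -17452/23 ≈ -758.78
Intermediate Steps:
q(k) = 6
D = 382/69 (D = 6 + 32/(-69) = 6 + 32*(-1/69) = 6 - 32/69 = 382/69 ≈ 5.5362)
(-132 + D)*q(f) = (-132 + 382/69)*6 = -8726/69*6 = -17452/23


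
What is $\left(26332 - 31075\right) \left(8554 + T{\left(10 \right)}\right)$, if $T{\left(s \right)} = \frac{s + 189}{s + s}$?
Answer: $- \frac{812376297}{20} \approx -4.0619 \cdot 10^{7}$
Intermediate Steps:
$T{\left(s \right)} = \frac{189 + s}{2 s}$
$\left(26332 - 31075\right) \left(8554 + T{\left(10 \right)}\right) = \left(26332 - 31075\right) \left(8554 + \frac{189 + 10}{2 \cdot 10}\right) = - 4743 \left(8554 + \frac{1}{2} \cdot \frac{1}{10} \cdot 199\right) = - 4743 \left(8554 + \frac{199}{20}\right) = \left(-4743\right) \frac{171279}{20} = - \frac{812376297}{20}$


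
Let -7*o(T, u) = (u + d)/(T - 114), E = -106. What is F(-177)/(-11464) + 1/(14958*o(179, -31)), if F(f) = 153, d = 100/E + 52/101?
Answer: -178550466839/14424515211672 ≈ -0.012378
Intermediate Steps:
d = -2294/5353 (d = 100/(-106) + 52/101 = 100*(-1/106) + 52*(1/101) = -50/53 + 52/101 = -2294/5353 ≈ -0.42854)
o(T, u) = -(-2294/5353 + u)/(7*(-114 + T)) (o(T, u) = -(u - 2294/5353)/(7*(T - 114)) = -(-2294/5353 + u)/(7*(-114 + T)))
F(-177)/(-11464) + 1/(14958*o(179, -31)) = 153/(-11464) + 1/(14958*(((2294 - 5353*(-31))/(37471*(-114 + 179))))) = 153*(-1/11464) + 1/(14958*(((1/37471)*(2294 + 165943)/65))) = -153/11464 + 1/(14958*(((1/37471)*(1/65)*168237))) = -153/11464 + 1/(14958*(168237/2435615)) = -153/11464 + (1/14958)*(2435615/168237) = -153/11464 + 2435615/2516489046 = -178550466839/14424515211672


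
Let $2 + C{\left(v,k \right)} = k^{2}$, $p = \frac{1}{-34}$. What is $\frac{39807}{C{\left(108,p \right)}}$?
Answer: $- \frac{46016892}{2311} \approx -19912.0$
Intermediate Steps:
$p = - \frac{1}{34} \approx -0.029412$
$C{\left(v,k \right)} = -2 + k^{2}$
$\frac{39807}{C{\left(108,p \right)}} = \frac{39807}{-2 + \left(- \frac{1}{34}\right)^{2}} = \frac{39807}{-2 + \frac{1}{1156}} = \frac{39807}{- \frac{2311}{1156}} = 39807 \left(- \frac{1156}{2311}\right) = - \frac{46016892}{2311}$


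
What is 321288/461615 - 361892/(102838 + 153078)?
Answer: -1928000813/2684878735 ≈ -0.71810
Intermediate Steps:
321288/461615 - 361892/(102838 + 153078) = 321288*(1/461615) - 361892/255916 = 29208/41965 - 361892*1/255916 = 29208/41965 - 90473/63979 = -1928000813/2684878735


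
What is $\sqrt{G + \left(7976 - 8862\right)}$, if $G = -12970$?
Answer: $4 i \sqrt{866} \approx 117.71 i$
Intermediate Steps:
$\sqrt{G + \left(7976 - 8862\right)} = \sqrt{-12970 + \left(7976 - 8862\right)} = \sqrt{-12970 - 886} = \sqrt{-13856} = 4 i \sqrt{866}$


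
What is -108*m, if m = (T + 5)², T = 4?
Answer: -8748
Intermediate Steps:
m = 81 (m = (4 + 5)² = 9² = 81)
-108*m = -108*81 = -8748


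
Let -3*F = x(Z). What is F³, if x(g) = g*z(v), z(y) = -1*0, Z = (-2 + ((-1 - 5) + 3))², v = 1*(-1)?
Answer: 0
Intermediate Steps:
v = -1
Z = 25 (Z = (-2 + (-6 + 3))² = (-2 - 3)² = (-5)² = 25)
z(y) = 0
x(g) = 0 (x(g) = g*0 = 0)
F = 0 (F = -⅓*0 = 0)
F³ = 0³ = 0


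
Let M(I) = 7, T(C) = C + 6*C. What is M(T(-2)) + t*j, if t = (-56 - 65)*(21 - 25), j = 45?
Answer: 21787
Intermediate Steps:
T(C) = 7*C
t = 484 (t = -121*(-4) = 484)
M(T(-2)) + t*j = 7 + 484*45 = 7 + 21780 = 21787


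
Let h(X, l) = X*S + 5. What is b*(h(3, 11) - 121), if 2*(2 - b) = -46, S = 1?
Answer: -2825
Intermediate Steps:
h(X, l) = 5 + X (h(X, l) = X*1 + 5 = X + 5 = 5 + X)
b = 25 (b = 2 - ½*(-46) = 2 + 23 = 25)
b*(h(3, 11) - 121) = 25*((5 + 3) - 121) = 25*(8 - 121) = 25*(-113) = -2825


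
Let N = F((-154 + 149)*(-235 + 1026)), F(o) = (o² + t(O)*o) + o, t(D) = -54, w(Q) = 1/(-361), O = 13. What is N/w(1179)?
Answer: -5722442040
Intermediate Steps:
w(Q) = -1/361
F(o) = o² - 53*o (F(o) = (o² - 54*o) + o = o² - 53*o)
N = 15851640 (N = ((-154 + 149)*(-235 + 1026))*(-53 + (-154 + 149)*(-235 + 1026)) = (-5*791)*(-53 - 5*791) = -3955*(-53 - 3955) = -3955*(-4008) = 15851640)
N/w(1179) = 15851640/(-1/361) = 15851640*(-361) = -5722442040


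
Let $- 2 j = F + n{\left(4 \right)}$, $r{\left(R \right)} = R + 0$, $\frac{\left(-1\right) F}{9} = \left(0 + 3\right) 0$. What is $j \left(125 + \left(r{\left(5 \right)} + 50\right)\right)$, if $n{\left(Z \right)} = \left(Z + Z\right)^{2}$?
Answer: $-5760$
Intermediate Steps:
$n{\left(Z \right)} = 4 Z^{2}$ ($n{\left(Z \right)} = \left(2 Z\right)^{2} = 4 Z^{2}$)
$F = 0$ ($F = - 9 \left(0 + 3\right) 0 = - 9 \cdot 3 \cdot 0 = \left(-9\right) 0 = 0$)
$r{\left(R \right)} = R$
$j = -32$ ($j = - \frac{0 + 4 \cdot 4^{2}}{2} = - \frac{0 + 4 \cdot 16}{2} = - \frac{0 + 64}{2} = \left(- \frac{1}{2}\right) 64 = -32$)
$j \left(125 + \left(r{\left(5 \right)} + 50\right)\right) = - 32 \left(125 + \left(5 + 50\right)\right) = - 32 \left(125 + 55\right) = \left(-32\right) 180 = -5760$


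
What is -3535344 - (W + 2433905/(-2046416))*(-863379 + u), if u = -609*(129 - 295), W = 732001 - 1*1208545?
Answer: -743394961108344669/2046416 ≈ -3.6327e+11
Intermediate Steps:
W = -476544 (W = 732001 - 1208545 = -476544)
u = 101094 (u = -609*(-166) = 101094)
-3535344 - (W + 2433905/(-2046416))*(-863379 + u) = -3535344 - (-476544 + 2433905/(-2046416))*(-863379 + 101094) = -3535344 - (-476544 + 2433905*(-1/2046416))*(-762285) = -3535344 - (-476544 - 2433905/2046416)*(-762285) = -3535344 - (-975209700209)*(-762285)/2046416 = -3535344 - 1*743387726323817565/2046416 = -3535344 - 743387726323817565/2046416 = -743394961108344669/2046416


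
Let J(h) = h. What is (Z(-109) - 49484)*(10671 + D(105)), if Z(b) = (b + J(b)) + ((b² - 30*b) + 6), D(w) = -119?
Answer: -364518840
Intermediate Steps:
Z(b) = 6 + b² - 28*b (Z(b) = (b + b) + ((b² - 30*b) + 6) = 2*b + (6 + b² - 30*b) = 6 + b² - 28*b)
(Z(-109) - 49484)*(10671 + D(105)) = ((6 + (-109)² - 28*(-109)) - 49484)*(10671 - 119) = ((6 + 11881 + 3052) - 49484)*10552 = (14939 - 49484)*10552 = -34545*10552 = -364518840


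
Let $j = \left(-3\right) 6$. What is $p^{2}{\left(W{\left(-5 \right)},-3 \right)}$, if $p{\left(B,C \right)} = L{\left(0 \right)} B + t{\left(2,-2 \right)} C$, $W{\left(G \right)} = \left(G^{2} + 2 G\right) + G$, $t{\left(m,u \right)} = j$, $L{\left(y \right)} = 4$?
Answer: $8836$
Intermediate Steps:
$j = -18$
$t{\left(m,u \right)} = -18$
$W{\left(G \right)} = G^{2} + 3 G$
$p{\left(B,C \right)} = - 18 C + 4 B$ ($p{\left(B,C \right)} = 4 B - 18 C = - 18 C + 4 B$)
$p^{2}{\left(W{\left(-5 \right)},-3 \right)} = \left(\left(-18\right) \left(-3\right) + 4 \left(- 5 \left(3 - 5\right)\right)\right)^{2} = \left(54 + 4 \left(\left(-5\right) \left(-2\right)\right)\right)^{2} = \left(54 + 4 \cdot 10\right)^{2} = \left(54 + 40\right)^{2} = 94^{2} = 8836$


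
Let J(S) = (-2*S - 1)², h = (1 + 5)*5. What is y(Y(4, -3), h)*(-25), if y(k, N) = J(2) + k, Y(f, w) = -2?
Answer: -575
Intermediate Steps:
h = 30 (h = 6*5 = 30)
J(S) = (-1 - 2*S)²
y(k, N) = 25 + k (y(k, N) = (1 + 2*2)² + k = (1 + 4)² + k = 5² + k = 25 + k)
y(Y(4, -3), h)*(-25) = (25 - 2)*(-25) = 23*(-25) = -575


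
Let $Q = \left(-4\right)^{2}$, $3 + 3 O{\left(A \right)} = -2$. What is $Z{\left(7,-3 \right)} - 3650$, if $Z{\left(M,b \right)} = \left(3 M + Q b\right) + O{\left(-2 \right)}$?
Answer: $- \frac{11036}{3} \approx -3678.7$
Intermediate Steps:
$O{\left(A \right)} = - \frac{5}{3}$ ($O{\left(A \right)} = -1 + \frac{1}{3} \left(-2\right) = -1 - \frac{2}{3} = - \frac{5}{3}$)
$Q = 16$
$Z{\left(M,b \right)} = - \frac{5}{3} + 3 M + 16 b$ ($Z{\left(M,b \right)} = \left(3 M + 16 b\right) - \frac{5}{3} = - \frac{5}{3} + 3 M + 16 b$)
$Z{\left(7,-3 \right)} - 3650 = \left(- \frac{5}{3} + 3 \cdot 7 + 16 \left(-3\right)\right) - 3650 = \left(- \frac{5}{3} + 21 - 48\right) - 3650 = - \frac{86}{3} - 3650 = - \frac{11036}{3}$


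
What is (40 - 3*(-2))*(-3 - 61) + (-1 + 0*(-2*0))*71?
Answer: -3015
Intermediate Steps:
(40 - 3*(-2))*(-3 - 61) + (-1 + 0*(-2*0))*71 = (40 + 6)*(-64) + (-1 + 0*0)*71 = 46*(-64) + (-1 + 0)*71 = -2944 - 1*71 = -2944 - 71 = -3015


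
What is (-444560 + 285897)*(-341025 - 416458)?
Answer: 120184525229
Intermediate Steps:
(-444560 + 285897)*(-341025 - 416458) = -158663*(-757483) = 120184525229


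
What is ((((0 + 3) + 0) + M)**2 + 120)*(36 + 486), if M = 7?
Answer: 114840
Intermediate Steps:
((((0 + 3) + 0) + M)**2 + 120)*(36 + 486) = ((((0 + 3) + 0) + 7)**2 + 120)*(36 + 486) = (((3 + 0) + 7)**2 + 120)*522 = ((3 + 7)**2 + 120)*522 = (10**2 + 120)*522 = (100 + 120)*522 = 220*522 = 114840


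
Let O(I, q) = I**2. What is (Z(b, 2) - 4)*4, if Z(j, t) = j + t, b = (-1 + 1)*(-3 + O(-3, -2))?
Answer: -8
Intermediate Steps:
b = 0 (b = (-1 + 1)*(-3 + (-3)**2) = 0*(-3 + 9) = 0*6 = 0)
(Z(b, 2) - 4)*4 = ((0 + 2) - 4)*4 = (2 - 4)*4 = -2*4 = -8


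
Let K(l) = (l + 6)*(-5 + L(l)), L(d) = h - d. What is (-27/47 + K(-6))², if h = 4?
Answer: 729/2209 ≈ 0.33001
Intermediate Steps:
L(d) = 4 - d
K(l) = (-1 - l)*(6 + l) (K(l) = (l + 6)*(-5 + (4 - l)) = (6 + l)*(-1 - l) = (-1 - l)*(6 + l))
(-27/47 + K(-6))² = (-27/47 + (-6 - 1*(-6)² - 7*(-6)))² = (-27*1/47 + (-6 - 1*36 + 42))² = (-27/47 + (-6 - 36 + 42))² = (-27/47 + 0)² = (-27/47)² = 729/2209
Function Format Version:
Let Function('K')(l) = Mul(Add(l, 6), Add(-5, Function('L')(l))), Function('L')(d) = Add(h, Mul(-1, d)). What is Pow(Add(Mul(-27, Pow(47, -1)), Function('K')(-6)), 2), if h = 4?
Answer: Rational(729, 2209) ≈ 0.33001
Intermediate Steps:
Function('L')(d) = Add(4, Mul(-1, d))
Function('K')(l) = Mul(Add(-1, Mul(-1, l)), Add(6, l)) (Function('K')(l) = Mul(Add(l, 6), Add(-5, Add(4, Mul(-1, l)))) = Mul(Add(6, l), Add(-1, Mul(-1, l))) = Mul(Add(-1, Mul(-1, l)), Add(6, l)))
Pow(Add(Mul(-27, Pow(47, -1)), Function('K')(-6)), 2) = Pow(Add(Mul(-27, Pow(47, -1)), Add(-6, Mul(-1, Pow(-6, 2)), Mul(-7, -6))), 2) = Pow(Add(Mul(-27, Rational(1, 47)), Add(-6, Mul(-1, 36), 42)), 2) = Pow(Add(Rational(-27, 47), Add(-6, -36, 42)), 2) = Pow(Add(Rational(-27, 47), 0), 2) = Pow(Rational(-27, 47), 2) = Rational(729, 2209)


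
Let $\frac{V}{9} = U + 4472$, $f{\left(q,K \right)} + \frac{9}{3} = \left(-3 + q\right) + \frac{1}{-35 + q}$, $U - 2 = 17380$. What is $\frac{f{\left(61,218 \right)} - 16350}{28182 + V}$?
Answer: $- \frac{141223}{1948856} \approx -0.072465$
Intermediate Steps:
$U = 17382$ ($U = 2 + 17380 = 17382$)
$f{\left(q,K \right)} = -6 + q + \frac{1}{-35 + q}$ ($f{\left(q,K \right)} = -3 + \left(\left(-3 + q\right) + \frac{1}{-35 + q}\right) = -3 + \left(-3 + q + \frac{1}{-35 + q}\right) = -6 + q + \frac{1}{-35 + q}$)
$V = 196686$ ($V = 9 \left(17382 + 4472\right) = 9 \cdot 21854 = 196686$)
$\frac{f{\left(61,218 \right)} - 16350}{28182 + V} = \frac{\frac{211 + 61^{2} - 2501}{-35 + 61} - 16350}{28182 + 196686} = \frac{\frac{211 + 3721 - 2501}{26} - 16350}{224868} = \left(\frac{1}{26} \cdot 1431 - 16350\right) \frac{1}{224868} = \left(\frac{1431}{26} - 16350\right) \frac{1}{224868} = \left(- \frac{423669}{26}\right) \frac{1}{224868} = - \frac{141223}{1948856}$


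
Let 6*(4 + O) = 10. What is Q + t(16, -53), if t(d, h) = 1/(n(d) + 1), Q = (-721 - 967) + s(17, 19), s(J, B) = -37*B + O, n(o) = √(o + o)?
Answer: -222583/93 + 4*√2/31 ≈ -2393.2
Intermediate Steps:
O = -7/3 (O = -4 + (⅙)*10 = -4 + 5/3 = -7/3 ≈ -2.3333)
n(o) = √2*√o (n(o) = √(2*o) = √2*√o)
s(J, B) = -7/3 - 37*B (s(J, B) = -37*B - 7/3 = -7/3 - 37*B)
Q = -7180/3 (Q = (-721 - 967) + (-7/3 - 37*19) = -1688 + (-7/3 - 703) = -1688 - 2116/3 = -7180/3 ≈ -2393.3)
t(d, h) = 1/(1 + √2*√d) (t(d, h) = 1/(√2*√d + 1) = 1/(1 + √2*√d))
Q + t(16, -53) = -7180/3 + 1/(1 + √2*√16) = -7180/3 + 1/(1 + √2*4) = -7180/3 + 1/(1 + 4*√2)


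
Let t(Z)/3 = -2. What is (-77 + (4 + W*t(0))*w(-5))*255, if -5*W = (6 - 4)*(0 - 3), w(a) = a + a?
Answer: -11475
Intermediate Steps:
w(a) = 2*a
t(Z) = -6 (t(Z) = 3*(-2) = -6)
W = 6/5 (W = -(6 - 4)*(0 - 3)/5 = -2*(-3)/5 = -⅕*(-6) = 6/5 ≈ 1.2000)
(-77 + (4 + W*t(0))*w(-5))*255 = (-77 + (4 + (6/5)*(-6))*(2*(-5)))*255 = (-77 + (4 - 36/5)*(-10))*255 = (-77 - 16/5*(-10))*255 = (-77 + 32)*255 = -45*255 = -11475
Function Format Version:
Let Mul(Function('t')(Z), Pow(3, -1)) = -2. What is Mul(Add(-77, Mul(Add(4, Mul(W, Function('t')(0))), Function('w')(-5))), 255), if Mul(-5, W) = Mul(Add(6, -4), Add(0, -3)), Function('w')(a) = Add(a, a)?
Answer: -11475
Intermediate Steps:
Function('w')(a) = Mul(2, a)
Function('t')(Z) = -6 (Function('t')(Z) = Mul(3, -2) = -6)
W = Rational(6, 5) (W = Mul(Rational(-1, 5), Mul(Add(6, -4), Add(0, -3))) = Mul(Rational(-1, 5), Mul(2, -3)) = Mul(Rational(-1, 5), -6) = Rational(6, 5) ≈ 1.2000)
Mul(Add(-77, Mul(Add(4, Mul(W, Function('t')(0))), Function('w')(-5))), 255) = Mul(Add(-77, Mul(Add(4, Mul(Rational(6, 5), -6)), Mul(2, -5))), 255) = Mul(Add(-77, Mul(Add(4, Rational(-36, 5)), -10)), 255) = Mul(Add(-77, Mul(Rational(-16, 5), -10)), 255) = Mul(Add(-77, 32), 255) = Mul(-45, 255) = -11475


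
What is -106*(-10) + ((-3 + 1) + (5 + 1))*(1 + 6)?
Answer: 1088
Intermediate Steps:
-106*(-10) + ((-3 + 1) + (5 + 1))*(1 + 6) = 1060 + (-2 + 6)*7 = 1060 + 4*7 = 1060 + 28 = 1088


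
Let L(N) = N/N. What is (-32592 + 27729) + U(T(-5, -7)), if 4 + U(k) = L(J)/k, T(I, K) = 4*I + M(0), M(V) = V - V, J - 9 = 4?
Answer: -97341/20 ≈ -4867.0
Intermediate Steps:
J = 13 (J = 9 + 4 = 13)
L(N) = 1
M(V) = 0
T(I, K) = 4*I (T(I, K) = 4*I + 0 = 4*I)
U(k) = -4 + 1/k
(-32592 + 27729) + U(T(-5, -7)) = (-32592 + 27729) + (-4 + 1/(4*(-5))) = -4863 + (-4 + 1/(-20)) = -4863 + (-4 - 1/20) = -4863 - 81/20 = -97341/20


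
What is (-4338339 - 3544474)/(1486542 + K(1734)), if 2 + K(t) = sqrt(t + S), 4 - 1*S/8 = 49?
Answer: -5859058418510/1104900585113 + 7882813*sqrt(1374)/2209801170226 ≈ -5.3027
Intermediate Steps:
S = -360 (S = 32 - 8*49 = 32 - 392 = -360)
K(t) = -2 + sqrt(-360 + t) (K(t) = -2 + sqrt(t - 360) = -2 + sqrt(-360 + t))
(-4338339 - 3544474)/(1486542 + K(1734)) = (-4338339 - 3544474)/(1486542 + (-2 + sqrt(-360 + 1734))) = -7882813/(1486542 + (-2 + sqrt(1374))) = -7882813/(1486540 + sqrt(1374))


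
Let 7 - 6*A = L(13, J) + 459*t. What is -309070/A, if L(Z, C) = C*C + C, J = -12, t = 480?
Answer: 370884/44089 ≈ 8.4122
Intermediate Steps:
L(Z, C) = C + C² (L(Z, C) = C² + C = C + C²)
A = -220445/6 (A = 7/6 - (-12*(1 - 12) + 459*480)/6 = 7/6 - (-12*(-11) + 220320)/6 = 7/6 - (132 + 220320)/6 = 7/6 - ⅙*220452 = 7/6 - 36742 = -220445/6 ≈ -36741.)
-309070/A = -309070/(-220445/6) = -309070*(-6/220445) = 370884/44089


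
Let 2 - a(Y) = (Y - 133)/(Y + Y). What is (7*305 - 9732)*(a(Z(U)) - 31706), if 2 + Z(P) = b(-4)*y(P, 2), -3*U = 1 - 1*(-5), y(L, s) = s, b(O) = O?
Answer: 4818192131/20 ≈ 2.4091e+8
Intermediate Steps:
U = -2 (U = -(1 - 1*(-5))/3 = -(1 + 5)/3 = -1/3*6 = -2)
Z(P) = -10 (Z(P) = -2 - 4*2 = -2 - 8 = -10)
a(Y) = 2 - (-133 + Y)/(2*Y) (a(Y) = 2 - (Y - 133)/(Y + Y) = 2 - (-133 + Y)/(2*Y))
(7*305 - 9732)*(a(Z(U)) - 31706) = (7*305 - 9732)*((1/2)*(133 + 3*(-10))/(-10) - 31706) = (2135 - 9732)*((1/2)*(-1/10)*(133 - 30) - 31706) = -7597*((1/2)*(-1/10)*103 - 31706) = -7597*(-103/20 - 31706) = -7597*(-634223/20) = 4818192131/20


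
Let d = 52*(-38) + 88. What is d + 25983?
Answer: 24095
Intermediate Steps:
d = -1888 (d = -1976 + 88 = -1888)
d + 25983 = -1888 + 25983 = 24095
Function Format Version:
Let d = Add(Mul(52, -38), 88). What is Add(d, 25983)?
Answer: 24095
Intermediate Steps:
d = -1888 (d = Add(-1976, 88) = -1888)
Add(d, 25983) = Add(-1888, 25983) = 24095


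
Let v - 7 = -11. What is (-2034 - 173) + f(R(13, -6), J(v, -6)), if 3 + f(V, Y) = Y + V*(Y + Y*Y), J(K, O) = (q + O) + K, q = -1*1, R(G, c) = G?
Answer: -791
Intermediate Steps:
v = -4 (v = 7 - 11 = -4)
q = -1
J(K, O) = -1 + K + O (J(K, O) = (-1 + O) + K = -1 + K + O)
f(V, Y) = -3 + Y + V*(Y + Y²) (f(V, Y) = -3 + (Y + V*(Y + Y*Y)) = -3 + (Y + V*(Y + Y²)) = -3 + Y + V*(Y + Y²))
(-2034 - 173) + f(R(13, -6), J(v, -6)) = (-2034 - 173) + (-3 + (-1 - 4 - 6) + 13*(-1 - 4 - 6) + 13*(-1 - 4 - 6)²) = -2207 + (-3 - 11 + 13*(-11) + 13*(-11)²) = -2207 + (-3 - 11 - 143 + 13*121) = -2207 + (-3 - 11 - 143 + 1573) = -2207 + 1416 = -791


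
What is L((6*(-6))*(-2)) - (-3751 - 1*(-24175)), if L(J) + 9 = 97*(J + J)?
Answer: -6465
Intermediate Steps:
L(J) = -9 + 194*J (L(J) = -9 + 97*(J + J) = -9 + 97*(2*J) = -9 + 194*J)
L((6*(-6))*(-2)) - (-3751 - 1*(-24175)) = (-9 + 194*((6*(-6))*(-2))) - (-3751 - 1*(-24175)) = (-9 + 194*(-36*(-2))) - (-3751 + 24175) = (-9 + 194*72) - 1*20424 = (-9 + 13968) - 20424 = 13959 - 20424 = -6465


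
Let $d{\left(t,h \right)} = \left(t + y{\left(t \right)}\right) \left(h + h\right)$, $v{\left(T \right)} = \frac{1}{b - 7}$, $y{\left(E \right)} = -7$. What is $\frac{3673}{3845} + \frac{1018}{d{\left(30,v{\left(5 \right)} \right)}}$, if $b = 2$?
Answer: $- \frac{9701046}{88435} \approx -109.7$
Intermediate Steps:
$v{\left(T \right)} = - \frac{1}{5}$ ($v{\left(T \right)} = \frac{1}{2 - 7} = \frac{1}{-5} = - \frac{1}{5}$)
$d{\left(t,h \right)} = 2 h \left(-7 + t\right)$ ($d{\left(t,h \right)} = \left(t - 7\right) \left(h + h\right) = \left(-7 + t\right) 2 h = 2 h \left(-7 + t\right)$)
$\frac{3673}{3845} + \frac{1018}{d{\left(30,v{\left(5 \right)} \right)}} = \frac{3673}{3845} + \frac{1018}{2 \left(- \frac{1}{5}\right) \left(-7 + 30\right)} = 3673 \cdot \frac{1}{3845} + \frac{1018}{2 \left(- \frac{1}{5}\right) 23} = \frac{3673}{3845} + \frac{1018}{- \frac{46}{5}} = \frac{3673}{3845} + 1018 \left(- \frac{5}{46}\right) = \frac{3673}{3845} - \frac{2545}{23} = - \frac{9701046}{88435}$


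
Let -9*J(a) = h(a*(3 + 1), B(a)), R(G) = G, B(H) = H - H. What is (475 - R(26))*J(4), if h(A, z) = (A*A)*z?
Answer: 0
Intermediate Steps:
B(H) = 0
h(A, z) = z*A² (h(A, z) = A²*z = z*A²)
J(a) = 0 (J(a) = -0*(a*(3 + 1))² = -0*(a*4)² = -0*(4*a)² = -0*16*a² = -⅑*0 = 0)
(475 - R(26))*J(4) = (475 - 1*26)*0 = (475 - 26)*0 = 449*0 = 0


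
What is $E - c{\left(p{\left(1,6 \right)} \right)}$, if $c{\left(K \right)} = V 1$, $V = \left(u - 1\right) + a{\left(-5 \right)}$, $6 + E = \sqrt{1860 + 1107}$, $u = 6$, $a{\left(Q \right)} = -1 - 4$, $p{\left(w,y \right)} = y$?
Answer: $-6 + \sqrt{2967} \approx 48.47$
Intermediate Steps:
$a{\left(Q \right)} = -5$ ($a{\left(Q \right)} = -1 - 4 = -5$)
$E = -6 + \sqrt{2967}$ ($E = -6 + \sqrt{1860 + 1107} = -6 + \sqrt{2967} \approx 48.47$)
$V = 0$ ($V = \left(6 - 1\right) - 5 = 5 - 5 = 0$)
$c{\left(K \right)} = 0$ ($c{\left(K \right)} = 0 \cdot 1 = 0$)
$E - c{\left(p{\left(1,6 \right)} \right)} = \left(-6 + \sqrt{2967}\right) - 0 = \left(-6 + \sqrt{2967}\right) + 0 = -6 + \sqrt{2967}$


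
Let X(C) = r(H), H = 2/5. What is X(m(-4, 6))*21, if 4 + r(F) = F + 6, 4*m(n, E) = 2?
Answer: 252/5 ≈ 50.400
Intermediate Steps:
m(n, E) = ½ (m(n, E) = (¼)*2 = ½)
H = ⅖ (H = 2*(⅕) = ⅖ ≈ 0.40000)
r(F) = 2 + F (r(F) = -4 + (F + 6) = -4 + (6 + F) = 2 + F)
X(C) = 12/5 (X(C) = 2 + ⅖ = 12/5)
X(m(-4, 6))*21 = (12/5)*21 = 252/5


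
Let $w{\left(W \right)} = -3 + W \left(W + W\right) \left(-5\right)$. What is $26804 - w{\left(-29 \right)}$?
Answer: $35217$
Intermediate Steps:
$w{\left(W \right)} = -3 - 10 W^{2}$ ($w{\left(W \right)} = -3 + W 2 W \left(-5\right) = -3 + 2 W^{2} \left(-5\right) = -3 - 10 W^{2}$)
$26804 - w{\left(-29 \right)} = 26804 - \left(-3 - 10 \left(-29\right)^{2}\right) = 26804 - \left(-3 - 8410\right) = 26804 - -8413 = 26804 + 8413 = 35217$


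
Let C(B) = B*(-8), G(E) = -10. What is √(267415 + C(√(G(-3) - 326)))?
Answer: √(267415 - 32*I*√21) ≈ 517.12 - 0.142*I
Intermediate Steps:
C(B) = -8*B
√(267415 + C(√(G(-3) - 326))) = √(267415 - 8*√(-10 - 326)) = √(267415 - 32*I*√21)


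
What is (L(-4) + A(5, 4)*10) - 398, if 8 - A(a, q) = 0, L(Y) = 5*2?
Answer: -308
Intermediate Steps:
L(Y) = 10
A(a, q) = 8 (A(a, q) = 8 - 1*0 = 8 + 0 = 8)
(L(-4) + A(5, 4)*10) - 398 = (10 + 8*10) - 398 = (10 + 80) - 398 = 90 - 398 = -308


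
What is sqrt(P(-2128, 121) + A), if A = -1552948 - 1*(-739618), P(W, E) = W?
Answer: 7*I*sqrt(16642) ≈ 903.03*I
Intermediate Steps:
A = -813330 (A = -1552948 + 739618 = -813330)
sqrt(P(-2128, 121) + A) = sqrt(-2128 - 813330) = sqrt(-815458) = 7*I*sqrt(16642)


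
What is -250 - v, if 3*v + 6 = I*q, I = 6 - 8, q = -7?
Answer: -758/3 ≈ -252.67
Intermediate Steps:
I = -2
v = 8/3 (v = -2 + (-2*(-7))/3 = -2 + (⅓)*14 = -2 + 14/3 = 8/3 ≈ 2.6667)
-250 - v = -250 - 1*8/3 = -250 - 8/3 = -758/3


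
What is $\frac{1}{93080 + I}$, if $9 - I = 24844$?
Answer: $\frac{1}{68245} \approx 1.4653 \cdot 10^{-5}$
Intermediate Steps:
$I = -24835$ ($I = 9 - 24844 = -24835$)
$\frac{1}{93080 + I} = \frac{1}{93080 - 24835} = \frac{1}{68245}$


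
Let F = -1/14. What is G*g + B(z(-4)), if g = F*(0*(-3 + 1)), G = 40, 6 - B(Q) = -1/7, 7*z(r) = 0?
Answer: 43/7 ≈ 6.1429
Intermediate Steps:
z(r) = 0 (z(r) = (1/7)*0 = 0)
B(Q) = 43/7 (B(Q) = 6 - (-1)/7 = 6 - 1*(-1/7) = 6 + 1/7 = 43/7)
F = -1/14 (F = -1*1/14 = -1/14 ≈ -0.071429)
g = 0 (g = -0*(-3 + 1) = -0*(-2) = -1/14*0 = 0)
G*g + B(z(-4)) = 40*0 + 43/7 = 0 + 43/7 = 43/7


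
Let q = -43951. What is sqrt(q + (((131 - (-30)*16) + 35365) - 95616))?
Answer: I*sqrt(103591) ≈ 321.86*I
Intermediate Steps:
sqrt(q + (((131 - (-30)*16) + 35365) - 95616)) = sqrt(-43951 + (((131 - (-30)*16) + 35365) - 95616)) = sqrt(-43951 + (((131 - 10*(-48)) + 35365) - 95616)) = sqrt(-43951 + (((131 + 480) + 35365) - 95616)) = sqrt(-43951 + ((611 + 35365) - 95616)) = sqrt(-43951 + (35976 - 95616)) = sqrt(-43951 - 59640) = sqrt(-103591) = I*sqrt(103591)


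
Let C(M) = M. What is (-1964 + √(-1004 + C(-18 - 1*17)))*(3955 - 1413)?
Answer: -4992488 + 2542*I*√1039 ≈ -4.9925e+6 + 81938.0*I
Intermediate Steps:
(-1964 + √(-1004 + C(-18 - 1*17)))*(3955 - 1413) = (-1964 + √(-1004 + (-18 - 1*17)))*(3955 - 1413) = (-1964 + √(-1004 + (-18 - 17)))*2542 = (-1964 + √(-1004 - 35))*2542 = (-1964 + √(-1039))*2542 = (-1964 + I*√1039)*2542 = -4992488 + 2542*I*√1039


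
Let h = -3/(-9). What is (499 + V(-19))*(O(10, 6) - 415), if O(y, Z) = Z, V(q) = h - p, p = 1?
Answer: -611455/3 ≈ -2.0382e+5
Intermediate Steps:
h = 1/3 (h = -3*(-1/9) = 1/3 ≈ 0.33333)
V(q) = -2/3 (V(q) = 1/3 - 1*1 = 1/3 - 1 = -2/3)
(499 + V(-19))*(O(10, 6) - 415) = (499 - 2/3)*(6 - 415) = (1495/3)*(-409) = -611455/3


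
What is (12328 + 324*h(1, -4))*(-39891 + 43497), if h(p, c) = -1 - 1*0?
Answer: 43286424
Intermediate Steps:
h(p, c) = -1 (h(p, c) = -1 + 0 = -1)
(12328 + 324*h(1, -4))*(-39891 + 43497) = (12328 + 324*(-1))*(-39891 + 43497) = (12328 - 324)*3606 = 12004*3606 = 43286424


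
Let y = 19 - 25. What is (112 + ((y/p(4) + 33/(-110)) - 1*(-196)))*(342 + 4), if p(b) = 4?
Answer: 529726/5 ≈ 1.0595e+5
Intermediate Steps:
y = -6
(112 + ((y/p(4) + 33/(-110)) - 1*(-196)))*(342 + 4) = (112 + ((-6/4 + 33/(-110)) - 1*(-196)))*(342 + 4) = (112 + ((-6*¼ + 33*(-1/110)) + 196))*346 = (112 + ((-3/2 - 3/10) + 196))*346 = (112 + (-9/5 + 196))*346 = (112 + 971/5)*346 = (1531/5)*346 = 529726/5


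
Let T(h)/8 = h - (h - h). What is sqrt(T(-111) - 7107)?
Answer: I*sqrt(7995) ≈ 89.415*I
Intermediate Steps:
T(h) = 8*h (T(h) = 8*(h - (h - h)) = 8*(h - 1*0) = 8*(h + 0) = 8*h)
sqrt(T(-111) - 7107) = sqrt(8*(-111) - 7107) = sqrt(-888 - 7107) = sqrt(-7995) = I*sqrt(7995)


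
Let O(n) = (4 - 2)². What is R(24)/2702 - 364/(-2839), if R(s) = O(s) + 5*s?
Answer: 667782/3835489 ≈ 0.17411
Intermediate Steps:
O(n) = 4 (O(n) = 2² = 4)
R(s) = 4 + 5*s
R(24)/2702 - 364/(-2839) = (4 + 5*24)/2702 - 364/(-2839) = (4 + 120)*(1/2702) - 364*(-1/2839) = 124*(1/2702) + 364/2839 = 62/1351 + 364/2839 = 667782/3835489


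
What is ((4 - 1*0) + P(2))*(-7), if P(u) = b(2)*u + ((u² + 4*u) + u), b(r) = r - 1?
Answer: -140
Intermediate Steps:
b(r) = -1 + r
P(u) = u² + 6*u (P(u) = (-1 + 2)*u + ((u² + 4*u) + u) = 1*u + (u² + 5*u) = u + (u² + 5*u) = u² + 6*u)
((4 - 1*0) + P(2))*(-7) = ((4 - 1*0) + 2*(6 + 2))*(-7) = ((4 + 0) + 2*8)*(-7) = (4 + 16)*(-7) = 20*(-7) = -140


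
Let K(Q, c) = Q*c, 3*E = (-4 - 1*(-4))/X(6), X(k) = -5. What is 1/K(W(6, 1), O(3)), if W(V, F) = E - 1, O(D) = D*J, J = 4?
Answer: -1/12 ≈ -0.083333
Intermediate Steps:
E = 0 (E = ((-4 - 1*(-4))/(-5))/3 = ((-4 + 4)*(-1/5))/3 = (0*(-1/5))/3 = (1/3)*0 = 0)
O(D) = 4*D (O(D) = D*4 = 4*D)
W(V, F) = -1 (W(V, F) = 0 - 1 = -1)
1/K(W(6, 1), O(3)) = 1/(-4*3) = 1/(-1*12) = 1/(-12) = -1/12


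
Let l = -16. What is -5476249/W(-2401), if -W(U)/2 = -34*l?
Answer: 5476249/1088 ≈ 5033.3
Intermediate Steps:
W(U) = -1088 (W(U) = -(-68)*(-16) = -2*544 = -1088)
-5476249/W(-2401) = -5476249/(-1088) = -5476249*(-1/1088) = 5476249/1088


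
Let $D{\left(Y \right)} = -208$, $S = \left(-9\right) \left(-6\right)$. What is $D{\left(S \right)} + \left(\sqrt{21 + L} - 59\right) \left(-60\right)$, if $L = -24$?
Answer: $3332 - 60 i \sqrt{3} \approx 3332.0 - 103.92 i$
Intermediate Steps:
$S = 54$
$D{\left(S \right)} + \left(\sqrt{21 + L} - 59\right) \left(-60\right) = -208 + \left(\sqrt{21 - 24} - 59\right) \left(-60\right) = -208 + \left(\sqrt{-3} - 59\right) \left(-60\right) = -208 + \left(i \sqrt{3} - 59\right) \left(-60\right) = -208 + \left(-59 + i \sqrt{3}\right) \left(-60\right) = -208 + \left(3540 - 60 i \sqrt{3}\right) = 3332 - 60 i \sqrt{3}$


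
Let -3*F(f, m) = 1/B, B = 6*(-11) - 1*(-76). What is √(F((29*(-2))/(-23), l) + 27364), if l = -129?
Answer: √24627570/30 ≈ 165.42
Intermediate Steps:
B = 10 (B = -66 + 76 = 10)
F(f, m) = -1/30 (F(f, m) = -⅓/10 = -⅓*⅒ = -1/30)
√(F((29*(-2))/(-23), l) + 27364) = √(-1/30 + 27364) = √(820919/30) = √24627570/30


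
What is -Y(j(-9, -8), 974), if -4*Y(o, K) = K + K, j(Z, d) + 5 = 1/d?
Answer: 487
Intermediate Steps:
j(Z, d) = -5 + 1/d
Y(o, K) = -K/2 (Y(o, K) = -(K + K)/4 = -K/2)
-Y(j(-9, -8), 974) = -(-1)*974/2 = -1*(-487) = 487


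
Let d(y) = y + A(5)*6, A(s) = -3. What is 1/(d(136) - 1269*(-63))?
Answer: 1/80065 ≈ 1.2490e-5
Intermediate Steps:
d(y) = -18 + y (d(y) = y - 3*6 = y - 18 = -18 + y)
1/(d(136) - 1269*(-63)) = 1/((-18 + 136) - 1269*(-63)) = 1/(118 + 79947) = 1/80065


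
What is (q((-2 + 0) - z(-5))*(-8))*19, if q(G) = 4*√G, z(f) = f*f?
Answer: -1824*I*√3 ≈ -3159.3*I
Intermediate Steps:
z(f) = f²
(q((-2 + 0) - z(-5))*(-8))*19 = ((4*√((-2 + 0) - 1*(-5)²))*(-8))*19 = ((4*√(-2 - 1*25))*(-8))*19 = ((4*√(-2 - 25))*(-8))*19 = ((4*√(-27))*(-8))*19 = ((4*(3*I*√3))*(-8))*19 = ((12*I*√3)*(-8))*19 = -96*I*√3*19 = -1824*I*√3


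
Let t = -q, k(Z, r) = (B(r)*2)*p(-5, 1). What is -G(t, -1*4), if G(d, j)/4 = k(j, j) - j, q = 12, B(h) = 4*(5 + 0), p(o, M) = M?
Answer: -176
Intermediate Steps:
B(h) = 20 (B(h) = 4*5 = 20)
k(Z, r) = 40 (k(Z, r) = (20*2)*1 = 40*1 = 40)
t = -12 (t = -1*12 = -12)
G(d, j) = 160 - 4*j (G(d, j) = 4*(40 - j) = 160 - 4*j)
-G(t, -1*4) = -(160 - (-4)*4) = -(160 - 4*(-4)) = -(160 + 16) = -1*176 = -176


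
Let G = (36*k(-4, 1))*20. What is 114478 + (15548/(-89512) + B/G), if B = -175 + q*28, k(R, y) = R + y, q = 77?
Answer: 2766705415351/24168240 ≈ 1.1448e+5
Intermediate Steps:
B = 1981 (B = -175 + 77*28 = -175 + 2156 = 1981)
G = -2160 (G = (36*(-4 + 1))*20 = (36*(-3))*20 = -108*20 = -2160)
114478 + (15548/(-89512) + B/G) = 114478 + (15548/(-89512) + 1981/(-2160)) = 114478 + (15548*(-1/89512) + 1981*(-1/2160)) = 114478 + (-3887/22378 - 1981/2160) = 114478 - 26363369/24168240 = 2766705415351/24168240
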